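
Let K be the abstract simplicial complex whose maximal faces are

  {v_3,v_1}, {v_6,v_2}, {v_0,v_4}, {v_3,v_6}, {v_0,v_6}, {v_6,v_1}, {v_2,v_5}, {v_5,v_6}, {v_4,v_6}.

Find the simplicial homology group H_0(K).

H_0 ≅ Z.

Fix the vertex order v_0 < v_1 < v_2 < v_3 < v_4 < v_5 < v_6 and write every simplex with vertices in increasing order. Then dim K = 1 and the simplices of K are:

  0-simplices (7): [v_0], [v_1], [v_2], [v_3], [v_4], [v_5], [v_6]
  1-simplices (9): [v_0,v_4], [v_0,v_6], [v_1,v_3], [v_1,v_6], [v_2,v_5], [v_2,v_6], [v_3,v_6], [v_4,v_6], [v_5,v_6]

Hence C_0 ≅ Z^7, C_1 ≅ Z^9.

Boundary ∂_1: C_1 → C_0 sends each edge [p,q] (with p < q) to q − p.
The resulting 7×9 matrix has rank 6, and its Smith normal form has invariant factors (1,1,1,1,1,1).

Now H_k = ker ∂_k / im ∂_{k+1}, so:

  H_0: rank C_0 − rank ∂_1 = 7 − 6 = 1, and the invariant factors of ∂_1 are all 1, so H_0 ≅ Z.

(K is a triangulation of a wedge of 3 circles.)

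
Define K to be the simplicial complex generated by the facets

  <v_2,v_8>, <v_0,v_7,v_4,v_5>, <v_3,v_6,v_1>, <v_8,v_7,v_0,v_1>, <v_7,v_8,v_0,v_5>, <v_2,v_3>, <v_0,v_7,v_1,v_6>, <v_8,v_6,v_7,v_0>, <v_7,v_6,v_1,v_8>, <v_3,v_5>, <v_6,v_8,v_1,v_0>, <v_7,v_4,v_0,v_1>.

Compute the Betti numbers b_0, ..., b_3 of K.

b_0 = 1, b_1 = 2, b_2 = 0, b_3 = 1.

Take the total order v_0 < v_1 < v_2 < v_3 < v_4 < v_5 < v_6 < v_7 < v_8 on the vertex set. Then K (dimension 3) consists of the simplices:

  0-simplices (9): [v_0], [v_1], [v_2], [v_3], [v_4], [v_5], [v_6], [v_7], [v_8]
  1-simplices (22): (22 of them)
  2-simplices (19): (19 of them)
  3-simplices (8): [v_0,v_1,v_4,v_7], [v_0,v_1,v_6,v_7], [v_0,v_1,v_6,v_8], [v_0,v_1,v_7,v_8], [v_0,v_4,v_5,v_7], [v_0,v_5,v_7,v_8], [v_0,v_6,v_7,v_8], [v_1,v_6,v_7,v_8]

Hence C_0 ≅ Z^9, C_1 ≅ Z^22, C_2 ≅ Z^19, C_3 ≅ Z^8.

∂_1: C_1 → C_0 maps an edge to its endpoints' difference, ∂[p,q] = q − p.
This gives a 9×22 integer matrix of rank 8; reducing to Smith normal form yields diagonal entries (1,1,1,1,1,1,1,1).

The boundary map ∂_2: C_2 → C_1 sends each 2-simplex [p,q,r] to [q,r] − [p,r] + [p,q]. For instance
  ∂[v_0,v_7,v_8] = [v_7,v_8] − [v_0,v_8] + [v_0,v_7],
  ∂[v_0,v_1,v_6] = [v_1,v_6] − [v_0,v_6] + [v_0,v_1].
The resulting 22×19 matrix has rank 12, and its Smith normal form has invariant factors (1,1,1,1,1,1,1,1,1,1,1,1).

Boundary ∂_3: C_3 → C_2 sends each 3-simplex σ to the alternating sum Σ_i (−1)^i (σ with its i-th vertex removed). For instance
  ∂[v_0,v_6,v_7,v_8] = [v_6,v_7,v_8] − [v_0,v_7,v_8] + [v_0,v_6,v_8] − [v_0,v_6,v_7],
  ∂[v_0,v_1,v_4,v_7] = [v_1,v_4,v_7] − [v_0,v_4,v_7] + [v_0,v_1,v_7] − [v_0,v_1,v_4].
This gives a 19×8 integer matrix of rank 7; reducing to Smith normal form yields diagonal entries (1,1,1,1,1,1,1).

Reading off H_k = ker ∂_k / im ∂_{k+1}:

  H_0: rank C_0 − rank ∂_1 = 9 − 8 = 1, and the invariant factors of ∂_1 are all 1, so H_0 = Z.
  H_1: rank ker ∂_1 − rank ∂_2 = (22 − 8) − 12 = 2, and the invariant factors of ∂_2 are all 1, so H_1 = Z^2.
  H_2: rank ker ∂_2 − rank ∂_3 = (19 − 12) − 7 = 0, and the invariant factors of ∂_3 are all 1, so H_2 = 0.
  H_3: rank ker ∂_3 − rank ∂_4 = (8 − 7) − 0 = 1, and there is no ∂_4, so H_3 = Z.

Hence the Betti numbers are b_0 = 1, b_1 = 2, b_2 = 0, b_3 = 1.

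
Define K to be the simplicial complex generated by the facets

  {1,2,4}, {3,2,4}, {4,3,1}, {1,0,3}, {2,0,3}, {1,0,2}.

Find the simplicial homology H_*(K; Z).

We work with the vertex ordering 0 < 1 < 2 < 3 < 4. The simplices of K, each written with vertices in increasing order, are:

  0-simplices (5): [0], [1], [2], [3], [4]
  1-simplices (9): [0,1], [0,2], [0,3], [1,2], [1,3], [1,4], [2,3], [2,4], [3,4]
  2-simplices (6): [0,1,2], [0,1,3], [0,2,3], [1,2,4], [1,3,4], [2,3,4]

so the chain groups are C_0 ≅ Z^5, C_1 ≅ Z^9, C_2 ≅ Z^6.

The boundary map ∂_1: C_1 → C_0 is given by ∂[p,q] = [q] − [p].
As a 5×9 matrix over Z this has rank 4, with invariant factors (1,1,1,1).

∂_2: C_2 → C_1 sends each 2-simplex [p,q,r] to [q,r] − [p,r] + [p,q]. For instance
  ∂[0,1,2] = [1,2] − [0,2] + [0,1],
  ∂[0,2,3] = [2,3] − [0,3] + [0,2].
This gives a 9×6 integer matrix of rank 5; reducing to Smith normal form yields diagonal entries (1,1,1,1,1).

Now H_k = ker ∂_k / im ∂_{k+1}, so:

  H_0: rank C_0 − rank ∂_1 = 5 − 4 = 1, and the invariant factors of ∂_1 are all 1, so H_0 = Z.
  H_1: rank ker ∂_1 − rank ∂_2 = (9 − 4) − 5 = 0, and the invariant factors of ∂_2 are all 1, so H_1 = 0.
  H_2: rank ker ∂_2 − rank ∂_3 = (6 − 5) − 0 = 1, and there is no ∂_3, so H_2 = Z.

H_0 ≅ Z,  H_1 = 0,  H_2 ≅ Z.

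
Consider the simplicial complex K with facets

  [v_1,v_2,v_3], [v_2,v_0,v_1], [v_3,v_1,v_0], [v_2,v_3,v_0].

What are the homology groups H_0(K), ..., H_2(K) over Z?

H_0 = Z,  H_1 = 0,  H_2 = Z.

Order the vertices as v_0 < v_1 < v_2 < v_3. Listing each simplex with vertices in this order, K has dimension 2 with simplices:

  0-simplices (4): [v_0], [v_1], [v_2], [v_3]
  1-simplices (6): [v_0,v_1], [v_0,v_2], [v_0,v_3], [v_1,v_2], [v_1,v_3], [v_2,v_3]
  2-simplices (4): [v_0,v_1,v_2], [v_0,v_1,v_3], [v_0,v_2,v_3], [v_1,v_2,v_3]

giving chain groups C_0 ≅ Z^4, C_1 ≅ Z^6, C_2 ≅ Z^4.

The boundary map ∂_1: C_1 → C_0 sends each edge [p,q] (with p < q) to q − p. For instance
  ∂[v_2,v_3] = [v_3] − [v_2].
This gives a 4×6 integer matrix of rank 3; reducing to Smith normal form yields diagonal entries (1,1,1).

Boundary ∂_2: C_2 → C_1 sends each 2-simplex [p,q,r] to [q,r] − [p,r] + [p,q]. For instance
  ∂[v_1,v_2,v_3] = [v_2,v_3] − [v_1,v_3] + [v_1,v_2],
  ∂[v_0,v_1,v_3] = [v_1,v_3] − [v_0,v_3] + [v_0,v_1].
This gives a 6×4 integer matrix of rank 3; reducing to Smith normal form yields diagonal entries (1,1,1).

Now H_k = ker ∂_k / im ∂_{k+1}, so:

  H_0: rank C_0 − rank ∂_1 = 4 − 3 = 1, and the invariant factors of ∂_1 are all 1, so H_0 ≅ Z.
  H_1: rank ker ∂_1 − rank ∂_2 = (6 − 3) − 3 = 0, and the invariant factors of ∂_2 are all 1, so H_1 ≅ 0.
  H_2: rank ker ∂_2 − rank ∂_3 = (4 − 3) − 0 = 1, and there is no ∂_3, so H_2 ≅ Z.

As a check, the Euler characteristic is 4 − 6 + 4 = 2, which agrees with 1 − 0 + 1 = 2.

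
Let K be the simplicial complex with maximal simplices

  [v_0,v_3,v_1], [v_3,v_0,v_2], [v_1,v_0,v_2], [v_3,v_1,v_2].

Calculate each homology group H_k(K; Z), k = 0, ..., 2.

Fix the vertex order v_0 < v_1 < v_2 < v_3 and write every simplex with vertices in increasing order. Then dim K = 2 and the simplices of K are:

  0-simplices (4): [v_0], [v_1], [v_2], [v_3]
  1-simplices (6): [v_0,v_1], [v_0,v_2], [v_0,v_3], [v_1,v_2], [v_1,v_3], [v_2,v_3]
  2-simplices (4): [v_0,v_1,v_2], [v_0,v_1,v_3], [v_0,v_2,v_3], [v_1,v_2,v_3]

Hence C_0 ≅ Z^4, C_1 ≅ Z^6, C_2 ≅ Z^4.

The boundary map ∂_1: C_1 → C_0 maps an edge to its endpoints' difference, ∂[p,q] = q − p. For instance
  ∂[v_1,v_2] = [v_2] − [v_1].
The 4×6 boundary matrix has rank 3 and Smith normal form diag(1,1,1).

Boundary ∂_2: C_2 → C_1 maps a triangle to the signed sum of its edges. For instance
  ∂[v_0,v_1,v_3] = [v_1,v_3] − [v_0,v_3] + [v_0,v_1],
  ∂[v_0,v_1,v_2] = [v_1,v_2] − [v_0,v_2] + [v_0,v_1].
This gives a 6×4 integer matrix of rank 3; reducing to Smith normal form yields diagonal entries (1,1,1).

Reading off H_k = ker ∂_k / im ∂_{k+1}:

  H_0: rank C_0 − rank ∂_1 = 4 − 3 = 1, and the invariant factors of ∂_1 are all 1, so H_0 = Z.
  H_1: rank ker ∂_1 − rank ∂_2 = (6 − 3) − 3 = 0, and the invariant factors of ∂_2 are all 1, so H_1 = 0.
  H_2: rank ker ∂_2 − rank ∂_3 = (4 − 3) − 0 = 1, and there is no ∂_3, so H_2 = Z.

H_0 ≅ Z,  H_1 = 0,  H_2 ≅ Z.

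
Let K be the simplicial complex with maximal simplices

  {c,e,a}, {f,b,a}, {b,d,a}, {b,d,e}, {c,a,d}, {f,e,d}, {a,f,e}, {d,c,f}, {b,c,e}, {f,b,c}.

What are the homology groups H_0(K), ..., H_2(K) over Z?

We work with the vertex ordering a < b < c < d < e < f. The simplices of K, each written with vertices in increasing order, are:

  0-simplices (6): a, b, c, d, e, f
  1-simplices (15): ab, ac, ad, ae, af, bc, bd, be, bf, cd, ce, cf, de, df, ef
  2-simplices (10): abd, abf, acd, ace, aef, bce, bcf, bde, cdf, def

so the chain groups are C_0 ≅ Z^6, C_1 ≅ Z^15, C_2 ≅ Z^10.

Boundary ∂_1: C_1 → C_0 is given by ∂[p,q] = [q] − [p]. For instance
  ∂df = f − d.
The resulting 6×15 matrix has rank 5, and its Smith normal form has invariant factors (1,1,1,1,1).

∂_2: C_2 → C_1 sends each 2-simplex [p,q,r] to [q,r] − [p,r] + [p,q]. For instance
  ∂acd = cd − ad + ac,
  ∂ace = ce − ae + ac.
The resulting 15×10 matrix has rank 10, and its Smith normal form has invariant factors (1,1,1,1,1,1,1,1,1,2).

Reading off H_k = ker ∂_k / im ∂_{k+1}:

  H_0: rank C_0 − rank ∂_1 = 6 − 5 = 1, and the invariant factors of ∂_1 are all 1, so H_0 ≅ Z.
  H_1: rank ker ∂_1 − rank ∂_2 = (15 − 5) − 10 = 0, and ∂_2 has invariant factor 2 > 1, so H_1 ≅ Z_2.
  H_2: rank ker ∂_2 − rank ∂_3 = (10 − 10) − 0 = 0, and there is no ∂_3, so H_2 ≅ 0.

As a check, the Euler characteristic is 6 − 15 + 10 = 1, which agrees with 1 − 0 + 0 = 1.

H_0 = Z,  H_1 = Z_2,  H_2 = 0.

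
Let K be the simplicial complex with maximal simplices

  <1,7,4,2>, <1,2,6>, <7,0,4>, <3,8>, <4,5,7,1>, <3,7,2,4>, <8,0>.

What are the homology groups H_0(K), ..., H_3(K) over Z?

K has 9 vertices, 18 edges, 12 triangles, 3 3-simplices.
rank ∂_0 = 0, rank ∂_1 = 8 ⇒ b_0 = 9 − 0 − 8 = 1; all invariant factors of ∂_1 are 1 so no torsion. So H_0 = Z.
rank ∂_1 = 8, rank ∂_2 = 9 ⇒ b_1 = 18 − 8 − 9 = 1; all invariant factors of ∂_2 are 1 so no torsion. So H_1 = Z.
rank ∂_2 = 9, rank ∂_3 = 3 ⇒ b_2 = 12 − 9 − 3 = 0; all invariant factors of ∂_3 are 1 so no torsion. So H_2 = 0.
rank ∂_3 = 3, rank ∂_4 = 0 ⇒ b_3 = 3 − 3 − 0 = 0. So H_3 = 0.

H_0 = Z,  H_1 = Z,  H_2 = 0,  H_3 = 0.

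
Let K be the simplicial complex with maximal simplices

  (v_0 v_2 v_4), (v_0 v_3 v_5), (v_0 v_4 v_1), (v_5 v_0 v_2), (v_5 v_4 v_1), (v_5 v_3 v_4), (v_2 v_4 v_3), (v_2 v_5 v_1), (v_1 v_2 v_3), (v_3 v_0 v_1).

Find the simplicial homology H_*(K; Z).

K has 6 vertices, 15 edges, 10 triangles.
rank ∂_0 = 0, rank ∂_1 = 5 ⇒ b_0 = 6 − 0 − 5 = 1; all invariant factors of ∂_1 are 1 so no torsion. So H_0 ≅ Z.
rank ∂_1 = 5, rank ∂_2 = 10 ⇒ b_1 = 15 − 5 − 10 = 0; ∂_2 has invariant factor(s) [2] giving torsion. So H_1 ≅ Z/2.
rank ∂_2 = 10, rank ∂_3 = 0 ⇒ b_2 = 10 − 10 − 0 = 0. So H_2 ≅ 0.

H_0 = Z,  H_1 = Z/2,  H_2 = 0.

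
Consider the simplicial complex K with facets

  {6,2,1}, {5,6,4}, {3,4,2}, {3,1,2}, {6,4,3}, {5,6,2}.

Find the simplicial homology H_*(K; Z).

Take the total order 1 < 2 < 3 < 4 < 5 < 6 on the vertex set. Then K (dimension 2) consists of the simplices:

  0-simplices (6): [1], [2], [3], [4], [5], [6]
  1-simplices (12): [1,2], [1,3], [1,6], [2,3], [2,4], [2,5], [2,6], [3,4], [3,6], [4,5], [4,6], [5,6]
  2-simplices (6): [1,2,3], [1,2,6], [2,3,4], [2,5,6], [3,4,6], [4,5,6]

so the chain groups are C_0 ≅ Z^6, C_1 ≅ Z^12, C_2 ≅ Z^6.

The boundary map ∂_1: C_1 → C_0 is given by ∂[p,q] = [q] − [p].
This gives a 6×12 integer matrix of rank 5; reducing to Smith normal form yields diagonal entries (1,1,1,1,1).

Boundary ∂_2: C_2 → C_1 maps a triangle to the signed sum of its edges. For instance
  ∂[2,5,6] = [5,6] − [2,6] + [2,5],
  ∂[2,3,4] = [3,4] − [2,4] + [2,3].
The resulting 12×6 matrix has rank 6, and its Smith normal form has invariant factors (1,1,1,1,1,1).

Reading off H_k = ker ∂_k / im ∂_{k+1}:

  H_0: rank C_0 − rank ∂_1 = 6 − 5 = 1, and the invariant factors of ∂_1 are all 1, so H_0 ≅ Z.
  H_1: rank ker ∂_1 − rank ∂_2 = (12 − 5) − 6 = 1, and the invariant factors of ∂_2 are all 1, so H_1 ≅ Z.
  H_2: rank ker ∂_2 − rank ∂_3 = (6 − 6) − 0 = 0, and there is no ∂_3, so H_2 ≅ 0.

(K is a triangulation of the cylinder S^1 x I.)

H_0 = Z,  H_1 = Z,  H_2 = 0.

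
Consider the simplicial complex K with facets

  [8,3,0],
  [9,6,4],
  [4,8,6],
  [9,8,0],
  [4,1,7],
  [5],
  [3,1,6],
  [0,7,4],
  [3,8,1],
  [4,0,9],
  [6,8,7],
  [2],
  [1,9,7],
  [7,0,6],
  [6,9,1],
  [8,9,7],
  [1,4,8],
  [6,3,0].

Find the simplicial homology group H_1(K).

H_1 = Z^2.

Order the vertices as 0 < 1 < 2 < 3 < 4 < 5 < 6 < 7 < 8 < 9. Listing each simplex with vertices in this order, K has dimension 2 with simplices:

  0-simplices (10): [0], [1], [2], [3], [4], [5], [6], [7], [8], [9]
  1-simplices (24): (24 of them)
  2-simplices (16): [0,3,6], [0,3,8], [0,4,7], [0,4,9], [0,6,7], [0,8,9], [1,3,6], [1,3,8], [1,4,7], [1,4,8], [1,6,9], [1,7,9], [4,6,8], [4,6,9], [6,7,8], [7,8,9]

giving chain groups C_0 ≅ Z^10, C_1 ≅ Z^24, C_2 ≅ Z^16.

The boundary map ∂_1: C_1 → C_0 maps an edge to its endpoints' difference, ∂[p,q] = q − p. For instance
  ∂[0,7] = [7] − [0].
As a 10×24 matrix over Z this has rank 7, with invariant factors (1,1,1,1,1,1,1).

Boundary ∂_2: C_2 → C_1 acts by ∂[p,q,r] = [q,r] − [p,r] + [p,q]. For instance
  ∂[0,6,7] = [6,7] − [0,7] + [0,6],
  ∂[0,3,6] = [3,6] − [0,6] + [0,3].
This gives a 24×16 integer matrix of rank 15; reducing to Smith normal form yields diagonal entries (1,1,1,1,1,1,1,1,1,1,1,1,1,1,1).

From H_k ≅ ker(∂_k) / im(∂_{k+1}) we obtain:

  H_1: rank ker ∂_1 − rank ∂_2 = (24 − 7) − 15 = 2, and the invariant factors of ∂_2 are all 1, so H_1 ≅ Z^2.

(K is a triangulation of the disjoint union of the torus T^2 and a set of 2 points.)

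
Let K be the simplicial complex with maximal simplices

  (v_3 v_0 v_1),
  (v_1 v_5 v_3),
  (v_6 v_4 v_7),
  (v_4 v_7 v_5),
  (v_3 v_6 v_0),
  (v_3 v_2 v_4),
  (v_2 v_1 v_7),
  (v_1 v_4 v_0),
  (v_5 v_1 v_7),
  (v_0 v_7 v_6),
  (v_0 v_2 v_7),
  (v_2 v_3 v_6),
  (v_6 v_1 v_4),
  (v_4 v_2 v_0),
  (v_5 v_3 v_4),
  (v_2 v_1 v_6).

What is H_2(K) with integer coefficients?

H_2 = Z.

Order the vertices as v_0 < v_1 < v_2 < v_3 < v_4 < v_5 < v_6 < v_7. Listing each simplex with vertices in this order, K has dimension 2 with simplices:

  0-simplices (8): [v_0], [v_1], [v_2], [v_3], [v_4], [v_5], [v_6], [v_7]
  1-simplices (24): (24 of them)
  2-simplices (16): (16 of them)

giving chain groups C_0 ≅ Z^8, C_1 ≅ Z^24, C_2 ≅ Z^16.

Boundary ∂_1: C_1 → C_0 sends each edge [p,q] (with p < q) to q − p. For instance
  ∂[v_4,v_7] = [v_7] − [v_4].
This gives a 8×24 integer matrix of rank 7; reducing to Smith normal form yields diagonal entries (1,1,1,1,1,1,1).

∂_2: C_2 → C_1 maps a triangle to the signed sum of its edges. For instance
  ∂[v_1,v_2,v_7] = [v_2,v_7] − [v_1,v_7] + [v_1,v_2],
  ∂[v_1,v_2,v_6] = [v_2,v_6] − [v_1,v_6] + [v_1,v_2].
This gives a 24×16 integer matrix of rank 15; reducing to Smith normal form yields diagonal entries (1,1,1,1,1,1,1,1,1,1,1,1,1,1,1).

Reading off H_k = ker ∂_k / im ∂_{k+1}:

  H_2: rank ker ∂_2 − rank ∂_3 = (16 − 15) − 0 = 1, and there is no ∂_3, so H_2 ≅ Z.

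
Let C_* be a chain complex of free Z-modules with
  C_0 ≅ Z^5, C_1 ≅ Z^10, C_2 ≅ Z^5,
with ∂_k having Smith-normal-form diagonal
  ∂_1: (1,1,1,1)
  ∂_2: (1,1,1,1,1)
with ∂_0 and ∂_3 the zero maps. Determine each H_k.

H_0 = Z,  H_1 = Z,  H_2 = 0.

H_0: b_0 = 5 − 0 − 4 = 1; torsion from ∂_1 factors > 1: none. So H_0 = Z.
H_1: b_1 = 10 − 4 − 5 = 1; torsion from ∂_2 factors > 1: none. So H_1 = Z.
H_2: b_2 = 5 − 5 − 0 = 0; torsion from ∂_3 factors > 1: none. So H_2 = 0.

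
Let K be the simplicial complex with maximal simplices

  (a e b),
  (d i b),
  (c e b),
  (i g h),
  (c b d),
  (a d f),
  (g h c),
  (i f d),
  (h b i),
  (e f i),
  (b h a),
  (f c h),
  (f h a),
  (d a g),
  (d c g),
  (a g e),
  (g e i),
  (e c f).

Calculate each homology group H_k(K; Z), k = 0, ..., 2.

Order the vertices as a < b < c < d < e < f < g < h < i. Listing each simplex with vertices in this order, K has dimension 2 with simplices:

  0-simplices (9): a, b, c, d, e, f, g, h, i
  1-simplices (27): ab, ad, ae, af, ag, ah, bc, bd, be, bh, bi, cd, ce, cf, cg, ch, df, dg, di, ef, eg, ei, fh, fi, gh, gi, hi
  2-simplices (18): abe, abh, adf, adg, aeg, afh, bcd, bce, bdi, bhi, cdg, cef, cfh, cgh, dfi, efi, egi, ghi

giving chain groups C_0 ≅ Z^9, C_1 ≅ Z^27, C_2 ≅ Z^18.

The boundary map ∂_1: C_1 → C_0 maps an edge to its endpoints' difference, ∂[p,q] = q − p.
As a 9×27 matrix over Z this has rank 8, with invariant factors (1,1,1,1,1,1,1,1).

Boundary ∂_2: C_2 → C_1 acts by ∂[p,q,r] = [q,r] − [p,r] + [p,q]. For instance
  ∂adf = df − af + ad,
  ∂afh = fh − ah + af.
The resulting 27×18 matrix has rank 17, and its Smith normal form has invariant factors (1,1,1,1,1,1,1,1,1,1,1,1,1,1,1,1,1).

From H_k ≅ ker(∂_k) / im(∂_{k+1}) we obtain:

  H_0: rank C_0 − rank ∂_1 = 9 − 8 = 1, and the invariant factors of ∂_1 are all 1, so H_0 ≅ Z.
  H_1: rank ker ∂_1 − rank ∂_2 = (27 − 8) − 17 = 2, and the invariant factors of ∂_2 are all 1, so H_1 ≅ Z^2.
  H_2: rank ker ∂_2 − rank ∂_3 = (18 − 17) − 0 = 1, and there is no ∂_3, so H_2 ≅ Z.

H_0 = Z,  H_1 = Z^2,  H_2 = Z.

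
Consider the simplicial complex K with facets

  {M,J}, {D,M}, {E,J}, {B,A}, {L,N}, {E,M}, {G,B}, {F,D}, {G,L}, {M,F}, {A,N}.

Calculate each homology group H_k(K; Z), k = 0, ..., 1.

H_0 = Z^2,  H_1 = Z^3.

Fix the vertex order A < B < D < E < F < G < J < L < M < N and write every simplex with vertices in increasing order. Then dim K = 1 and the simplices of K are:

  0-simplices (10): A, B, D, E, F, G, J, L, M, N
  1-simplices (11): AB, AN, BG, DF, DM, EJ, EM, FM, GL, JM, LN

giving chain groups C_0 ≅ Z^10, C_1 ≅ Z^11.

The boundary map ∂_1: C_1 → C_0 maps an edge to its endpoints' difference, ∂[p,q] = q − p.
As a 10×11 matrix over Z this has rank 8, with invariant factors (1,1,1,1,1,1,1,1).

From H_k ≅ ker(∂_k) / im(∂_{k+1}) we obtain:

  H_0: rank C_0 − rank ∂_1 = 10 − 8 = 2, and the invariant factors of ∂_1 are all 1, so H_0 ≅ Z^2.
  H_1: rank ker ∂_1 − rank ∂_2 = (11 − 8) − 0 = 3, and there is no ∂_2, so H_1 ≅ Z^3.

As a check, the Euler characteristic is 10 − 11 = -1, which agrees with 2 − 3 = -1.
(K is a triangulation of the disjoint union of the circle S^1 and a wedge of 2 circles.)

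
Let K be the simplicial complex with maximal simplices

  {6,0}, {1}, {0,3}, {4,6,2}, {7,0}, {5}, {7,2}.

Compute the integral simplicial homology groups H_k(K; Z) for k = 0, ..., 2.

Fix the vertex order 0 < 1 < 2 < 3 < 4 < 5 < 6 < 7 and write every simplex with vertices in increasing order. Then dim K = 2 and the simplices of K are:

  0-simplices (8): [0], [1], [2], [3], [4], [5], [6], [7]
  1-simplices (7): [0,3], [0,6], [0,7], [2,4], [2,6], [2,7], [4,6]
  2-simplices (1): [2,4,6]

so the chain groups are C_0 ≅ Z^8, C_1 ≅ Z^7, C_2 ≅ Z^1.

Boundary ∂_1: C_1 → C_0 maps an edge to its endpoints' difference, ∂[p,q] = q − p.
The 8×7 boundary matrix has rank 5 and Smith normal form diag(1,1,1,1,1).

The boundary map ∂_2: C_2 → C_1 acts by ∂[p,q,r] = [q,r] − [p,r] + [p,q]. For instance
  ∂[2,4,6] = [4,6] − [2,6] + [2,4].
The 7×1 boundary matrix has rank 1 and Smith normal form diag(1).

Reading off H_k = ker ∂_k / im ∂_{k+1}:

  H_0: rank C_0 − rank ∂_1 = 8 − 5 = 3, and the invariant factors of ∂_1 are all 1, so H_0 ≅ Z^3.
  H_1: rank ker ∂_1 − rank ∂_2 = (7 − 5) − 1 = 1, and the invariant factors of ∂_2 are all 1, so H_1 ≅ Z.
  H_2: rank ker ∂_2 − rank ∂_3 = (1 − 1) − 0 = 0, and there is no ∂_3, so H_2 ≅ 0.

H_0 = Z^3,  H_1 = Z,  H_2 = 0.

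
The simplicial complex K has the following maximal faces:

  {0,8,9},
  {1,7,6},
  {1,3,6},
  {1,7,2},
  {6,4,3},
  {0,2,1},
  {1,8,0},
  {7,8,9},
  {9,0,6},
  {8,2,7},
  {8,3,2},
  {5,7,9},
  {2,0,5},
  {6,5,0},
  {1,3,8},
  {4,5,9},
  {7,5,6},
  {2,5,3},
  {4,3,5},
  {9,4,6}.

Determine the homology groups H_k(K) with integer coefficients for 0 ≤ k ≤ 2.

Fix the vertex order 0 < 1 < 2 < 3 < 4 < 5 < 6 < 7 < 8 < 9 and write every simplex with vertices in increasing order. Then dim K = 2 and the simplices of K are:

  0-simplices (10): [0], [1], [2], [3], [4], [5], [6], [7], [8], [9]
  1-simplices (30): (30 of them)
  2-simplices (20): (20 of them)

so the chain groups are C_0 ≅ Z^10, C_1 ≅ Z^30, C_2 ≅ Z^20.

The boundary map ∂_1: C_1 → C_0 maps an edge to its endpoints' difference, ∂[p,q] = q − p. For instance
  ∂[2,7] = [7] − [2].
This gives a 10×30 integer matrix of rank 9; reducing to Smith normal form yields diagonal entries (1,1,1,1,1,1,1,1,1).

∂_2: C_2 → C_1 maps a triangle to the signed sum of its edges. For instance
  ∂[7,8,9] = [8,9] − [7,9] + [7,8],
  ∂[5,6,7] = [6,7] − [5,7] + [5,6].
The 30×20 boundary matrix has rank 20 and Smith normal form diag(1,1,1,1,1,1,1,1,1,1,1,1,1,1,1,1,1,1,1,2).

Computing H_k = (kernel of ∂_k) / (image of ∂_{k+1}):

  H_0: rank C_0 − rank ∂_1 = 10 − 9 = 1, and the invariant factors of ∂_1 are all 1, so H_0 = Z.
  H_1: rank ker ∂_1 − rank ∂_2 = (30 − 9) − 20 = 1, and ∂_2 has invariant factor 2 > 1, so H_1 = Z ⊕ Z/2Z.
  H_2: rank ker ∂_2 − rank ∂_3 = (20 − 20) − 0 = 0, and there is no ∂_3, so H_2 = 0.

H_0 ≅ Z,  H_1 ≅ Z ⊕ Z/2Z,  H_2 = 0.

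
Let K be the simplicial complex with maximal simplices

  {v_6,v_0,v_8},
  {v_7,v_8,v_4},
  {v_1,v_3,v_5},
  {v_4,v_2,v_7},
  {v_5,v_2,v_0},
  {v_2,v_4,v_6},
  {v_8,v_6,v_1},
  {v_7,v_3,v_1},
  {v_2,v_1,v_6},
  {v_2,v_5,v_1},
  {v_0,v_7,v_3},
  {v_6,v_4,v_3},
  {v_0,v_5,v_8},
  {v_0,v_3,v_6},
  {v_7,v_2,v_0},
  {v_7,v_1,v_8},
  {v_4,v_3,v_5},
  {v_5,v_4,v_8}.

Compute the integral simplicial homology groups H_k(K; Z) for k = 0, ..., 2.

H_0 ≅ Z,  H_1 ≅ Z^2,  H_2 ≅ Z.

We work with the vertex ordering v_0 < v_1 < v_2 < v_3 < v_4 < v_5 < v_6 < v_7 < v_8. The simplices of K, each written with vertices in increasing order, are:

  0-simplices (9): [v_0], [v_1], [v_2], [v_3], [v_4], [v_5], [v_6], [v_7], [v_8]
  1-simplices (27): (27 of them)
  2-simplices (18): (18 of them)

so the chain groups are C_0 ≅ Z^9, C_1 ≅ Z^27, C_2 ≅ Z^18.

The boundary map ∂_1: C_1 → C_0 maps an edge to its endpoints' difference, ∂[p,q] = q − p.
This gives a 9×27 integer matrix of rank 8; reducing to Smith normal form yields diagonal entries (1,1,1,1,1,1,1,1).

∂_2: C_2 → C_1 sends each 2-simplex [p,q,r] to [q,r] − [p,r] + [p,q]. For instance
  ∂[v_0,v_6,v_8] = [v_6,v_8] − [v_0,v_8] + [v_0,v_6],
  ∂[v_3,v_4,v_6] = [v_4,v_6] − [v_3,v_6] + [v_3,v_4].
As a 27×18 matrix over Z this has rank 17, with invariant factors (1,1,1,1,1,1,1,1,1,1,1,1,1,1,1,1,1).

Now H_k = ker ∂_k / im ∂_{k+1}, so:

  H_0: rank C_0 − rank ∂_1 = 9 − 8 = 1, and the invariant factors of ∂_1 are all 1, so H_0 = Z.
  H_1: rank ker ∂_1 − rank ∂_2 = (27 − 8) − 17 = 2, and the invariant factors of ∂_2 are all 1, so H_1 = Z^2.
  H_2: rank ker ∂_2 − rank ∂_3 = (18 − 17) − 0 = 1, and there is no ∂_3, so H_2 = Z.

As a check, the Euler characteristic is 9 − 27 + 18 = 0, which agrees with 1 − 2 + 1 = 0.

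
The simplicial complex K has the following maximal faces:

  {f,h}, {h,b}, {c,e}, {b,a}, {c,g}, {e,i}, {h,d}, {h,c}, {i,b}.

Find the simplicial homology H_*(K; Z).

K has 9 vertices, 9 edges.
rank ∂_0 = 0, rank ∂_1 = 8 ⇒ b_0 = 9 − 0 − 8 = 1; all invariant factors of ∂_1 are 1 so no torsion. So H_0 ≅ Z.
rank ∂_1 = 8, rank ∂_2 = 0 ⇒ b_1 = 9 − 8 − 0 = 1. So H_1 ≅ Z.

H_0 = Z,  H_1 = Z.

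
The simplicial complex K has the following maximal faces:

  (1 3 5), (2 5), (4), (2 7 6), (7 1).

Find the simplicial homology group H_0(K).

H_0 ≅ Z^2.

K has 7 vertices, 8 edges, 2 triangles.
rank ∂_0 = 0, rank ∂_1 = 5 ⇒ b_0 = 7 − 0 − 5 = 2; all invariant factors of ∂_1 are 1 so no torsion. So H_0 = Z^2.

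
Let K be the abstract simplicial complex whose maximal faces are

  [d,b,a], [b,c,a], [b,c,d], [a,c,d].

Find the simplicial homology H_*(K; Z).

Order the vertices as a < b < c < d. Listing each simplex with vertices in this order, K has dimension 2 with simplices:

  0-simplices (4): a, b, c, d
  1-simplices (6): ab, ac, ad, bc, bd, cd
  2-simplices (4): abc, abd, acd, bcd

so the chain groups are C_0 ≅ Z^4, C_1 ≅ Z^6, C_2 ≅ Z^4.

Boundary ∂_1: C_1 → C_0 sends each edge [p,q] (with p < q) to q − p.
As a 4×6 matrix over Z this has rank 3, with invariant factors (1,1,1).

∂_2: C_2 → C_1 maps a triangle to the signed sum of its edges. For instance
  ∂acd = cd − ad + ac,
  ∂abd = bd − ad + ab.
The 6×4 boundary matrix has rank 3 and Smith normal form diag(1,1,1).

Now H_k = ker ∂_k / im ∂_{k+1}, so:

  H_0: rank C_0 − rank ∂_1 = 4 − 3 = 1, and the invariant factors of ∂_1 are all 1, so H_0 = Z.
  H_1: rank ker ∂_1 − rank ∂_2 = (6 − 3) − 3 = 0, and the invariant factors of ∂_2 are all 1, so H_1 = 0.
  H_2: rank ker ∂_2 − rank ∂_3 = (4 − 3) − 0 = 1, and there is no ∂_3, so H_2 = Z.

(K is a triangulation of the 2-sphere S^2.)

H_0 = Z,  H_1 = 0,  H_2 = Z.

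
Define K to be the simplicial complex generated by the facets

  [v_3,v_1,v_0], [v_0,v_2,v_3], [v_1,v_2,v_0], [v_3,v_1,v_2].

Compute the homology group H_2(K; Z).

H_2 = Z.

Order the vertices as v_0 < v_1 < v_2 < v_3. Listing each simplex with vertices in this order, K has dimension 2 with simplices:

  0-simplices (4): [v_0], [v_1], [v_2], [v_3]
  1-simplices (6): [v_0,v_1], [v_0,v_2], [v_0,v_3], [v_1,v_2], [v_1,v_3], [v_2,v_3]
  2-simplices (4): [v_0,v_1,v_2], [v_0,v_1,v_3], [v_0,v_2,v_3], [v_1,v_2,v_3]

Hence C_0 ≅ Z^4, C_1 ≅ Z^6, C_2 ≅ Z^4.

Boundary ∂_1: C_1 → C_0 sends each edge [p,q] (with p < q) to q − p.
The resulting 4×6 matrix has rank 3, and its Smith normal form has invariant factors (1,1,1).

The boundary map ∂_2: C_2 → C_1 sends each 2-simplex [p,q,r] to [q,r] − [p,r] + [p,q]. For instance
  ∂[v_0,v_1,v_2] = [v_1,v_2] − [v_0,v_2] + [v_0,v_1],
  ∂[v_1,v_2,v_3] = [v_2,v_3] − [v_1,v_3] + [v_1,v_2].
This gives a 6×4 integer matrix of rank 3; reducing to Smith normal form yields diagonal entries (1,1,1).

Computing H_k = (kernel of ∂_k) / (image of ∂_{k+1}):

  H_2: rank ker ∂_2 − rank ∂_3 = (4 − 3) − 0 = 1, and there is no ∂_3, so H_2 ≅ Z.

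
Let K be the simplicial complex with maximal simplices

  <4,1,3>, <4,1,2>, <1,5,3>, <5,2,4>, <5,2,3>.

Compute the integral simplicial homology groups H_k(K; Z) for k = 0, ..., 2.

We work with the vertex ordering 1 < 2 < 3 < 4 < 5. The simplices of K, each written with vertices in increasing order, are:

  0-simplices (5): [1], [2], [3], [4], [5]
  1-simplices (10): [1,2], [1,3], [1,4], [1,5], [2,3], [2,4], [2,5], [3,4], [3,5], [4,5]
  2-simplices (5): [1,2,4], [1,3,4], [1,3,5], [2,3,5], [2,4,5]

giving chain groups C_0 ≅ Z^5, C_1 ≅ Z^10, C_2 ≅ Z^5.

The boundary map ∂_1: C_1 → C_0 is given by ∂[p,q] = [q] − [p]. For instance
  ∂[2,3] = [3] − [2].
The 5×10 boundary matrix has rank 4 and Smith normal form diag(1,1,1,1).

Boundary ∂_2: C_2 → C_1 acts by ∂[p,q,r] = [q,r] − [p,r] + [p,q]. For instance
  ∂[2,4,5] = [4,5] − [2,5] + [2,4],
  ∂[1,2,4] = [2,4] − [1,4] + [1,2].
As a 10×5 matrix over Z this has rank 5, with invariant factors (1,1,1,1,1).

From H_k ≅ ker(∂_k) / im(∂_{k+1}) we obtain:

  H_0: rank C_0 − rank ∂_1 = 5 − 4 = 1, and the invariant factors of ∂_1 are all 1, so H_0 = Z.
  H_1: rank ker ∂_1 − rank ∂_2 = (10 − 4) − 5 = 1, and the invariant factors of ∂_2 are all 1, so H_1 = Z.
  H_2: rank ker ∂_2 − rank ∂_3 = (5 − 5) − 0 = 0, and there is no ∂_3, so H_2 = 0.

As a check, the Euler characteristic is 5 − 10 + 5 = 0, which agrees with 1 − 1 + 0 = 0.

H_0 = Z,  H_1 = Z,  H_2 = 0.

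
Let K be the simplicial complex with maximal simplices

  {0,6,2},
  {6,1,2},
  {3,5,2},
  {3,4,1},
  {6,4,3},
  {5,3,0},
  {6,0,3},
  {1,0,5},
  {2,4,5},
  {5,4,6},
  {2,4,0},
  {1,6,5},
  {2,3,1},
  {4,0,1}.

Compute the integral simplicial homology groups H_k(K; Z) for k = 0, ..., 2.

H_0 ≅ Z,  H_1 ≅ Z^2,  H_2 ≅ Z.

Order the vertices as 0 < 1 < 2 < 3 < 4 < 5 < 6. Listing each simplex with vertices in this order, K has dimension 2 with simplices:

  0-simplices (7): [0], [1], [2], [3], [4], [5], [6]
  1-simplices (21): [0,1], [0,2], [0,3], [0,4], [0,5], [0,6], [1,2], [1,3], [1,4], [1,5], [1,6], [2,3], [2,4], [2,5], [2,6], [3,4], [3,5], [3,6], [4,5], [4,6], [5,6]
  2-simplices (14): [0,1,4], [0,1,5], [0,2,4], [0,2,6], [0,3,5], [0,3,6], [1,2,3], [1,2,6], [1,3,4], [1,5,6], [2,3,5], [2,4,5], [3,4,6], [4,5,6]

Hence C_0 ≅ Z^7, C_1 ≅ Z^21, C_2 ≅ Z^14.

Boundary ∂_1: C_1 → C_0 maps an edge to its endpoints' difference, ∂[p,q] = q − p. For instance
  ∂[2,4] = [4] − [2].
As a 7×21 matrix over Z this has rank 6, with invariant factors (1,1,1,1,1,1).

∂_2: C_2 → C_1 maps a triangle to the signed sum of its edges. For instance
  ∂[4,5,6] = [5,6] − [4,6] + [4,5],
  ∂[3,4,6] = [4,6] − [3,6] + [3,4].
This gives a 21×14 integer matrix of rank 13; reducing to Smith normal form yields diagonal entries (1,1,1,1,1,1,1,1,1,1,1,1,1).

Computing H_k = (kernel of ∂_k) / (image of ∂_{k+1}):

  H_0: rank C_0 − rank ∂_1 = 7 − 6 = 1, and the invariant factors of ∂_1 are all 1, so H_0 ≅ Z.
  H_1: rank ker ∂_1 − rank ∂_2 = (21 − 6) − 13 = 2, and the invariant factors of ∂_2 are all 1, so H_1 ≅ Z^2.
  H_2: rank ker ∂_2 − rank ∂_3 = (14 − 13) − 0 = 1, and there is no ∂_3, so H_2 ≅ Z.

As a check, the Euler characteristic is 7 − 21 + 14 = 0, which agrees with 1 − 2 + 1 = 0.
(K is a triangulation of the torus T^2.)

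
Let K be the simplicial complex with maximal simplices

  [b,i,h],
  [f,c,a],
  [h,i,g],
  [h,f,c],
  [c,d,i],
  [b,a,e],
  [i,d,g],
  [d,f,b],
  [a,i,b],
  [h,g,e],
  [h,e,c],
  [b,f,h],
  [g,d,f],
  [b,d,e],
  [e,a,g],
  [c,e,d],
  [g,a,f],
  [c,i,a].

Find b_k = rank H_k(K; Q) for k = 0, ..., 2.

Order the vertices as a < b < c < d < e < f < g < h < i. Listing each simplex with vertices in this order, K has dimension 2 with simplices:

  0-simplices (9): a, b, c, d, e, f, g, h, i
  1-simplices (27): ab, ac, ae, af, ag, ai, bd, be, bf, bh, bi, cd, ce, cf, ch, ci, de, df, dg, di, eg, eh, fg, fh, gh, gi, hi
  2-simplices (18): abe, abi, acf, aci, aeg, afg, bde, bdf, bfh, bhi, cde, cdi, ceh, cfh, dfg, dgi, egh, ghi

giving chain groups C_0 ≅ Z^9, C_1 ≅ Z^27, C_2 ≅ Z^18.

Boundary ∂_1: C_1 → C_0 sends each edge [p,q] (with p < q) to q − p. For instance
  ∂cf = f − c.
The resulting 9×27 matrix has rank 8, and its Smith normal form has invariant factors (1,1,1,1,1,1,1,1).

∂_2: C_2 → C_1 acts by ∂[p,q,r] = [q,r] − [p,r] + [p,q]. For instance
  ∂cfh = fh − ch + cf,
  ∂dfg = fg − dg + df.
The resulting 27×18 matrix has rank 17, and its Smith normal form has invariant factors (1,1,1,1,1,1,1,1,1,1,1,1,1,1,1,1,1).

From H_k ≅ ker(∂_k) / im(∂_{k+1}) we obtain:

  H_0: rank C_0 − rank ∂_1 = 9 − 8 = 1, and the invariant factors of ∂_1 are all 1, so H_0 = Z.
  H_1: rank ker ∂_1 − rank ∂_2 = (27 − 8) − 17 = 2, and the invariant factors of ∂_2 are all 1, so H_1 = Z^2.
  H_2: rank ker ∂_2 − rank ∂_3 = (18 − 17) − 0 = 1, and there is no ∂_3, so H_2 = Z.

As a check, the Euler characteristic is 9 − 27 + 18 = 0, which agrees with 1 − 2 + 1 = 0.
(K is a triangulation of the torus T^2.)

Hence the Betti numbers are b_0 = 1, b_1 = 2, b_2 = 1.

b_0 = 1, b_1 = 2, b_2 = 1.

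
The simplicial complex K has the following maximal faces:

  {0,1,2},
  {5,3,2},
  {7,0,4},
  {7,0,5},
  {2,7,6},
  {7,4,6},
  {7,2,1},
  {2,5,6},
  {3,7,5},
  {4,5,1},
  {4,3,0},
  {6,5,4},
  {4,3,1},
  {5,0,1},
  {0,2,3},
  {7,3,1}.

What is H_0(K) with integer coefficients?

We work with the vertex ordering 0 < 1 < 2 < 3 < 4 < 5 < 6 < 7. The simplices of K, each written with vertices in increasing order, are:

  0-simplices (8): [0], [1], [2], [3], [4], [5], [6], [7]
  1-simplices (24): (24 of them)
  2-simplices (16): [0,1,2], [0,1,5], [0,2,3], [0,3,4], [0,4,7], [0,5,7], [1,2,7], [1,3,4], [1,3,7], [1,4,5], [2,3,5], [2,5,6], [2,6,7], [3,5,7], [4,5,6], [4,6,7]

giving chain groups C_0 ≅ Z^8, C_1 ≅ Z^24, C_2 ≅ Z^16.

Boundary ∂_1: C_1 → C_0 is given by ∂[p,q] = [q] − [p].
The 8×24 boundary matrix has rank 7 and Smith normal form diag(1,1,1,1,1,1,1).

Boundary ∂_2: C_2 → C_1 maps a triangle to the signed sum of its edges. For instance
  ∂[4,5,6] = [5,6] − [4,6] + [4,5],
  ∂[0,1,5] = [1,5] − [0,5] + [0,1].
This gives a 24×16 integer matrix of rank 15; reducing to Smith normal form yields diagonal entries (1,1,1,1,1,1,1,1,1,1,1,1,1,1,1).

Computing H_k = (kernel of ∂_k) / (image of ∂_{k+1}):

  H_0: rank C_0 − rank ∂_1 = 8 − 7 = 1, and the invariant factors of ∂_1 are all 1, so H_0 = Z.

H_0 = Z.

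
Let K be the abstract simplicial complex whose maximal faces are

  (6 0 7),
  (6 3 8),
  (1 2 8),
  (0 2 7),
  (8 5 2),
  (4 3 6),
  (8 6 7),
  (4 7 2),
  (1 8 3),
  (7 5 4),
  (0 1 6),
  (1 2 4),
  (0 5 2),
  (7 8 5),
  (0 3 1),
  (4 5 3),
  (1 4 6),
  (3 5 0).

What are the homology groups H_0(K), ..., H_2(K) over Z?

H_0 ≅ Z,  H_1 ≅ Z ⊕ Z/2,  H_2 = 0.

Order the vertices as 0 < 1 < 2 < 3 < 4 < 5 < 6 < 7 < 8. Listing each simplex with vertices in this order, K has dimension 2 with simplices:

  0-simplices (9): [0], [1], [2], [3], [4], [5], [6], [7], [8]
  1-simplices (27): (27 of them)
  2-simplices (18): [0,1,3], [0,1,6], [0,2,5], [0,2,7], [0,3,5], [0,6,7], [1,2,4], [1,2,8], [1,3,8], [1,4,6], [2,4,7], [2,5,8], [3,4,5], [3,4,6], [3,6,8], [4,5,7], [5,7,8], [6,7,8]

giving chain groups C_0 ≅ Z^9, C_1 ≅ Z^27, C_2 ≅ Z^18.

The boundary map ∂_1: C_1 → C_0 is given by ∂[p,q] = [q] − [p].
The 9×27 boundary matrix has rank 8 and Smith normal form diag(1,1,1,1,1,1,1,1).

Boundary ∂_2: C_2 → C_1 maps a triangle to the signed sum of its edges. For instance
  ∂[0,1,6] = [1,6] − [0,6] + [0,1],
  ∂[1,2,4] = [2,4] − [1,4] + [1,2].
The 27×18 boundary matrix has rank 18 and Smith normal form diag(1,1,1,1,1,1,1,1,1,1,1,1,1,1,1,1,1,2).

Computing H_k = (kernel of ∂_k) / (image of ∂_{k+1}):

  H_0: rank C_0 − rank ∂_1 = 9 − 8 = 1, and the invariant factors of ∂_1 are all 1, so H_0 = Z.
  H_1: rank ker ∂_1 − rank ∂_2 = (27 − 8) − 18 = 1, and ∂_2 has invariant factor 2 > 1, so H_1 = Z ⊕ Z/2.
  H_2: rank ker ∂_2 − rank ∂_3 = (18 − 18) − 0 = 0, and there is no ∂_3, so H_2 = 0.

As a check, the Euler characteristic is 9 − 27 + 18 = 0, which agrees with 1 − 1 + 0 = 0.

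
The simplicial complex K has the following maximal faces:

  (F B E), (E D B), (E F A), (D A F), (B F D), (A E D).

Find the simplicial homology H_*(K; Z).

H_0 ≅ Z,  H_1 = 0,  H_2 ≅ Z.

Order the vertices as A < B < D < E < F. Listing each simplex with vertices in this order, K has dimension 2 with simplices:

  0-simplices (5): A, B, D, E, F
  1-simplices (9): AD, AE, AF, BD, BE, BF, DE, DF, EF
  2-simplices (6): ADE, ADF, AEF, BDE, BDF, BEF

giving chain groups C_0 ≅ Z^5, C_1 ≅ Z^9, C_2 ≅ Z^6.

∂_1: C_1 → C_0 maps an edge to its endpoints' difference, ∂[p,q] = q − p. For instance
  ∂DE = E − D.
The 5×9 boundary matrix has rank 4 and Smith normal form diag(1,1,1,1).

Boundary ∂_2: C_2 → C_1 maps a triangle to the signed sum of its edges. For instance
  ∂BEF = EF − BF + BE,
  ∂BDF = DF − BF + BD.
This gives a 9×6 integer matrix of rank 5; reducing to Smith normal form yields diagonal entries (1,1,1,1,1).

Reading off H_k = ker ∂_k / im ∂_{k+1}:

  H_0: rank C_0 − rank ∂_1 = 5 − 4 = 1, and the invariant factors of ∂_1 are all 1, so H_0 = Z.
  H_1: rank ker ∂_1 − rank ∂_2 = (9 − 4) − 5 = 0, and the invariant factors of ∂_2 are all 1, so H_1 = 0.
  H_2: rank ker ∂_2 − rank ∂_3 = (6 − 5) − 0 = 1, and there is no ∂_3, so H_2 = Z.

(K is a triangulation of the 2-sphere S^2.)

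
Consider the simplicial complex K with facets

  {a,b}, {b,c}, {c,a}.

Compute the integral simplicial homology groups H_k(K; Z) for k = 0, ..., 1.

H_0 = Z,  H_1 = Z.

Order the vertices as a < b < c. Listing each simplex with vertices in this order, K has dimension 1 with simplices:

  0-simplices (3): a, b, c
  1-simplices (3): ab, ac, bc

Hence C_0 ≅ Z^3, C_1 ≅ Z^3.

∂_1: C_1 → C_0 is given by ∂[p,q] = [q] − [p]. For instance
  ∂ac = c − a.
The resulting 3×3 matrix has rank 2, and its Smith normal form has invariant factors (1,1).

Computing H_k = (kernel of ∂_k) / (image of ∂_{k+1}):

  H_0: rank C_0 − rank ∂_1 = 3 − 2 = 1, and the invariant factors of ∂_1 are all 1, so H_0 = Z.
  H_1: rank ker ∂_1 − rank ∂_2 = (3 − 2) − 0 = 1, and there is no ∂_2, so H_1 = Z.

(K is a triangulation of the circle S^1.)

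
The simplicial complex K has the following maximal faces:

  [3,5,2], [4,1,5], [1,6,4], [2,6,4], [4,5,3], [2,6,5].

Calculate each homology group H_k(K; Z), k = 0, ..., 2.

Fix the vertex order 1 < 2 < 3 < 4 < 5 < 6 and write every simplex with vertices in increasing order. Then dim K = 2 and the simplices of K are:

  0-simplices (6): [1], [2], [3], [4], [5], [6]
  1-simplices (12): [1,4], [1,5], [1,6], [2,3], [2,4], [2,5], [2,6], [3,4], [3,5], [4,5], [4,6], [5,6]
  2-simplices (6): [1,4,5], [1,4,6], [2,3,5], [2,4,6], [2,5,6], [3,4,5]

Hence C_0 ≅ Z^6, C_1 ≅ Z^12, C_2 ≅ Z^6.

∂_1: C_1 → C_0 sends each edge [p,q] (with p < q) to q − p. For instance
  ∂[3,4] = [4] − [3].
As a 6×12 matrix over Z this has rank 5, with invariant factors (1,1,1,1,1).

Boundary ∂_2: C_2 → C_1 acts by ∂[p,q,r] = [q,r] − [p,r] + [p,q]. For instance
  ∂[1,4,5] = [4,5] − [1,5] + [1,4],
  ∂[2,5,6] = [5,6] − [2,6] + [2,5].
This gives a 12×6 integer matrix of rank 6; reducing to Smith normal form yields diagonal entries (1,1,1,1,1,1).

Reading off H_k = ker ∂_k / im ∂_{k+1}:

  H_0: rank C_0 − rank ∂_1 = 6 − 5 = 1, and the invariant factors of ∂_1 are all 1, so H_0 ≅ Z.
  H_1: rank ker ∂_1 − rank ∂_2 = (12 − 5) − 6 = 1, and the invariant factors of ∂_2 are all 1, so H_1 ≅ Z.
  H_2: rank ker ∂_2 − rank ∂_3 = (6 − 6) − 0 = 0, and there is no ∂_3, so H_2 ≅ 0.

(K is a triangulation of the cylinder S^1 x I.)

H_0 = Z,  H_1 = Z,  H_2 = 0.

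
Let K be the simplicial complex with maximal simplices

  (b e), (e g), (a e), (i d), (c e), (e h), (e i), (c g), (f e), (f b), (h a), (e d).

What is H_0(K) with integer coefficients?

Take the total order a < b < c < d < e < f < g < h < i on the vertex set. Then K (dimension 1) consists of the simplices:

  0-simplices (9): a, b, c, d, e, f, g, h, i
  1-simplices (12): ae, ah, be, bf, ce, cg, de, di, ef, eg, eh, ei

Hence C_0 ≅ Z^9, C_1 ≅ Z^12.

∂_1: C_1 → C_0 is given by ∂[p,q] = [q] − [p].
The resulting 9×12 matrix has rank 8, and its Smith normal form has invariant factors (1,1,1,1,1,1,1,1).

Reading off H_k = ker ∂_k / im ∂_{k+1}:

  H_0: rank C_0 − rank ∂_1 = 9 − 8 = 1, and the invariant factors of ∂_1 are all 1, so H_0 = Z.

(K is a triangulation of a wedge of 4 circles.)

H_0 = Z.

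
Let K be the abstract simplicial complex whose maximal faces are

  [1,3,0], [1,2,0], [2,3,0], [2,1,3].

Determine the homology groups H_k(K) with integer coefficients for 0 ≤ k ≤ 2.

H_0 ≅ Z,  H_1 = 0,  H_2 ≅ Z.

Take the total order 0 < 1 < 2 < 3 on the vertex set. Then K (dimension 2) consists of the simplices:

  0-simplices (4): [0], [1], [2], [3]
  1-simplices (6): [0,1], [0,2], [0,3], [1,2], [1,3], [2,3]
  2-simplices (4): [0,1,2], [0,1,3], [0,2,3], [1,2,3]

Hence C_0 ≅ Z^4, C_1 ≅ Z^6, C_2 ≅ Z^4.

Boundary ∂_1: C_1 → C_0 maps an edge to its endpoints' difference, ∂[p,q] = q − p. For instance
  ∂[0,1] = [1] − [0].
This gives a 4×6 integer matrix of rank 3; reducing to Smith normal form yields diagonal entries (1,1,1).

Boundary ∂_2: C_2 → C_1 sends each 2-simplex [p,q,r] to [q,r] − [p,r] + [p,q]. For instance
  ∂[0,1,3] = [1,3] − [0,3] + [0,1],
  ∂[0,2,3] = [2,3] − [0,3] + [0,2].
The resulting 6×4 matrix has rank 3, and its Smith normal form has invariant factors (1,1,1).

Computing H_k = (kernel of ∂_k) / (image of ∂_{k+1}):

  H_0: rank C_0 − rank ∂_1 = 4 − 3 = 1, and the invariant factors of ∂_1 are all 1, so H_0 ≅ Z.
  H_1: rank ker ∂_1 − rank ∂_2 = (6 − 3) − 3 = 0, and the invariant factors of ∂_2 are all 1, so H_1 ≅ 0.
  H_2: rank ker ∂_2 − rank ∂_3 = (4 − 3) − 0 = 1, and there is no ∂_3, so H_2 ≅ Z.

As a check, the Euler characteristic is 4 − 6 + 4 = 2, which agrees with 1 − 0 + 1 = 2.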